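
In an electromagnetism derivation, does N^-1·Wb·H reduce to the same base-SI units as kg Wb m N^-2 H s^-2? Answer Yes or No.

Left side:
  N = kg·m·s⁻².
  So N⁻¹ = kg⁻¹·m⁻¹·s².
  Wb = kg·m²·s⁻²·A⁻¹.
  H = kg·m²·s⁻²·A⁻².
  Combining: N⁻¹·Wb·H = (kg⁻¹·m⁻¹·s²) · (kg·m²·s⁻²·A⁻¹) · (kg·m²·s⁻²·A⁻²) = kg·m³·s⁻²·A⁻³.
Right side:
  Wb = V·s (flux: a volt is a weber per second),
      = kg·m²·s⁻²·A⁻¹.
  N = kg·m/s² = kg·m·s⁻² (force = mass × acceleration).
  So N⁻² = kg⁻²·m⁻²·s⁴.
  H = Wb/A (inductance = flux per current),
      = kg·m²·s⁻²·A⁻².
  Combining: kg·Wb·m·N⁻²·H·s⁻² = kg · (kg·m²·s⁻²·A⁻¹) · m · (kg⁻²·m⁻²·s⁴) · (kg·m²·s⁻²·A⁻²) · s⁻² = kg·m³·s⁻²·A⁻³.
Both reduce to kg·m³·s⁻²·A⁻³.

Yes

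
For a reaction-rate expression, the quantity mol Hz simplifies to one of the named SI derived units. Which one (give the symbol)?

Hz = 1/s = s⁻¹ (frequency is cycles per second).
Combining: mol·Hz = mol · s⁻¹ = s⁻¹·mol.
s⁻¹·mol is the base-SI form of the katal.

kat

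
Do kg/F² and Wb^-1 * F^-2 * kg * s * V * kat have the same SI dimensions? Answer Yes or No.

Left side:
  F = C/V (capacitance = charge per voltage),
      = A·s/(kg·m²·s⁻³·A⁻¹) (substituting C and V),
      = kg⁻¹·m⁻²·s⁴·A².
  So F⁻² = kg²·m⁴·s⁻⁸·A⁻⁴.
  Combining: kg·F⁻² = kg · (kg²·m⁴·s⁻⁸·A⁻⁴) = kg³·m⁴·s⁻⁸·A⁻⁴.
Right side:
  Wb = V·s (flux: a volt is a weber per second),
      = kg·m²·s⁻²·A⁻¹.
  So Wb⁻¹ = kg⁻¹·m⁻²·s²·A.
  F = C/V (capacitance = charge per voltage),
      = A·s/(kg·m²·s⁻³·A⁻¹) (substituting C and V),
      = kg⁻¹·m⁻²·s⁴·A².
  So F⁻² = kg²·m⁴·s⁻⁸·A⁻⁴.
  V = W/A (potential = power per current),
      = kg·m²·s⁻³·A⁻¹.
  kat = mol/s = s⁻¹·mol (catalytic activity).
  Combining: Wb⁻¹·F⁻²·kg·s·V·kat = (kg⁻¹·m⁻²·s²·A) · (kg²·m⁴·s⁻⁸·A⁻⁴) · kg · s · (kg·m²·s⁻³·A⁻¹) · (s⁻¹·mol) = kg³·m⁴·s⁻⁹·A⁻⁴·mol.
Left is kg³·m⁴·s⁻⁸·A⁻⁴; right is kg³·m⁴·s⁻⁹·A⁻⁴·mol — different.

No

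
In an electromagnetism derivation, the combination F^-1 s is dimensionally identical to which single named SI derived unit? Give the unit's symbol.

Ω

F = C/V (capacitance = charge per voltage),
    = A·s/(kg·m²·s⁻³·A⁻¹) (substituting C and V),
    = kg⁻¹·m⁻²·s⁴·A².
So F⁻¹ = kg·m²·s⁻⁴·A⁻².
Combining: F⁻¹·s = (kg·m²·s⁻⁴·A⁻²) · s = kg·m²·s⁻³·A⁻².
kg·m²·s⁻³·A⁻² is the base-SI form of the ohm.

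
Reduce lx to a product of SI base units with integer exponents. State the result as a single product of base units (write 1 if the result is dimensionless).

m⁻²·cd

lx = lm/m² (illuminance = luminous flux per area),
    = m⁻²·cd.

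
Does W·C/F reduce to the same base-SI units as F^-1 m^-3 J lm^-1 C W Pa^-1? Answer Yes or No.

Left side:
  W = J/s (power = energy per time),
      = kg·m²·s⁻³.
  C = A·s = s·A (charge = current × time).
  F = C/V (capacitance = charge per voltage),
      = A·s/(kg·m²·s⁻³·A⁻¹) (substituting C and V),
      = kg⁻¹·m⁻²·s⁴·A².
  So F⁻¹ = kg·m²·s⁻⁴·A⁻².
  Combining: W·C·F⁻¹ = (kg·m²·s⁻³) · (s·A) · (kg·m²·s⁻⁴·A⁻²) = kg²·m⁴·s⁻⁶·A⁻¹.
Right side:
  F = kg⁻¹·m⁻²·s⁴·A².
  So F⁻¹ = kg·m²·s⁻⁴·A⁻².
  J = kg·m²·s⁻².
  lm = cd.
  So lm⁻¹ = cd⁻¹.
  C = s·A.
  W = kg·m²·s⁻³.
  Pa = kg·m⁻¹·s⁻².
  So Pa⁻¹ = kg⁻¹·m·s².
  Combining: F⁻¹·m⁻³·J·lm⁻¹·C·W·Pa⁻¹ = (kg·m²·s⁻⁴·A⁻²) · m⁻³ · (kg·m²·s⁻²) · cd⁻¹ · (s·A) · (kg·m²·s⁻³) · (kg⁻¹·m·s²) = kg²·m⁴·s⁻⁶·A⁻¹·cd⁻¹.
Left is kg²·m⁴·s⁻⁶·A⁻¹; right is kg²·m⁴·s⁻⁶·A⁻¹·cd⁻¹ — different.

No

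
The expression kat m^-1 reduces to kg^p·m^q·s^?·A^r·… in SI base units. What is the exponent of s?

-1

kat = s⁻¹·mol.
Combining: kat·m⁻¹ = (s⁻¹·mol) · m⁻¹ = m⁻¹·s⁻¹·mol.
The exponent of s is -1.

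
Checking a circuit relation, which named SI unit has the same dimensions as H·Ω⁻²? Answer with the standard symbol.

F

H = kg·m²·s⁻²·A⁻².
Ω = kg·m²·s⁻³·A⁻².
So Ω⁻² = kg⁻²·m⁻⁴·s⁶·A⁴.
Combining: H·Ω⁻² = (kg·m²·s⁻²·A⁻²) · (kg⁻²·m⁻⁴·s⁶·A⁴) = kg⁻¹·m⁻²·s⁴·A².
kg⁻¹·m⁻²·s⁴·A² is the base-SI form of the farad.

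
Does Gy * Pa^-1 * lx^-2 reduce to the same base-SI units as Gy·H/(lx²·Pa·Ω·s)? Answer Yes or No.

Yes

Left side:
  Gy = m²·s⁻².
  Pa = kg·m⁻¹·s⁻².
  So Pa⁻¹ = kg⁻¹·m·s².
  lx = m⁻²·cd.
  So lx⁻² = m⁴·cd⁻².
  Combining: Gy·Pa⁻¹·lx⁻² = (m²·s⁻²) · (kg⁻¹·m·s²) · (m⁴·cd⁻²) = kg⁻¹·m⁷·cd⁻².
Right side:
  lx = lm/m² (illuminance = luminous flux per area),
      = m⁻²·cd.
  So lx⁻² = m⁴·cd⁻².
  Gy = J/kg (absorbed dose = energy per mass),
      = m²·s⁻².
  H = Wb/A (inductance = flux per current),
      = kg·m²·s⁻²·A⁻².
  Pa = N/m² (pressure = force per area),
      = kg·m⁻¹·s⁻².
  So Pa⁻¹ = kg⁻¹·m·s².
  Ω = V/A (resistance = voltage per current),
      = kg·m²·s⁻³·A⁻².
  So Ω⁻¹ = kg⁻¹·m⁻²·s³·A².
  Combining: lx⁻²·Gy·H·Pa⁻¹·Ω⁻¹·s⁻¹ = (m⁴·cd⁻²) · (m²·s⁻²) · (kg·m²·s⁻²·A⁻²) · (kg⁻¹·m·s²) · (kg⁻¹·m⁻²·s³·A²) · s⁻¹ = kg⁻¹·m⁷·cd⁻².
Both reduce to kg⁻¹·m⁷·cd⁻².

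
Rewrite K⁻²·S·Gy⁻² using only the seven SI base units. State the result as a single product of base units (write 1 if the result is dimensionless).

S = 1/Ω (conductance is reciprocal resistance),
    = kg⁻¹·m⁻²·s³·A².
Gy = J/kg (absorbed dose = energy per mass),
    = m²·s⁻².
So Gy⁻² = m⁻⁴·s⁴.
Combining: K⁻²·S·Gy⁻² = K⁻² · (kg⁻¹·m⁻²·s³·A²) · (m⁻⁴·s⁴) = kg⁻¹·m⁻⁶·s⁷·A²·K⁻².

kg⁻¹·m⁻⁶·s⁷·A²·K⁻²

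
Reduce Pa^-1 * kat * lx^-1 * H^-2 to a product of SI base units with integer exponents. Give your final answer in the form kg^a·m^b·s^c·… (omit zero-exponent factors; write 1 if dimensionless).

Pa = N/m² (pressure = force per area),
    = kg·m⁻¹·s⁻².
So Pa⁻¹ = kg⁻¹·m·s².
kat = mol/s = s⁻¹·mol (catalytic activity).
lx = lm/m² (illuminance = luminous flux per area),
    = m⁻²·cd.
So lx⁻¹ = m²·cd⁻¹.
H = Wb/A (inductance = flux per current),
    = kg·m²·s⁻²·A⁻².
So H⁻² = kg⁻²·m⁻⁴·s⁴·A⁴.
Combining: Pa⁻¹·kat·lx⁻¹·H⁻² = (kg⁻¹·m·s²) · (s⁻¹·mol) · (m²·cd⁻¹) · (kg⁻²·m⁻⁴·s⁴·A⁴) = kg⁻³·m⁻¹·s⁵·A⁴·mol·cd⁻¹.

kg⁻³·m⁻¹·s⁵·A⁴·mol·cd⁻¹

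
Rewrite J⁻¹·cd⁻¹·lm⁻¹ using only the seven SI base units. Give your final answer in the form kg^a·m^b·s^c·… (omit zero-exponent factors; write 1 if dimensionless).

kg⁻¹·m⁻²·s²·cd⁻²

J = kg·m²·s⁻².
So J⁻¹ = kg⁻¹·m⁻²·s².
lm = cd.
So lm⁻¹ = cd⁻¹.
Combining: J⁻¹·cd⁻¹·lm⁻¹ = (kg⁻¹·m⁻²·s²) · cd⁻¹ · cd⁻¹ = kg⁻¹·m⁻²·s²·cd⁻².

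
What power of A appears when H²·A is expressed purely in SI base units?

H = kg·m²·s⁻²·A⁻².
So H² = kg²·m⁴·s⁻⁴·A⁻⁴.
Combining: H²·A = (kg²·m⁴·s⁻⁴·A⁻⁴) · A = kg²·m⁴·s⁻⁴·A⁻³.
The exponent of A is -3.

-3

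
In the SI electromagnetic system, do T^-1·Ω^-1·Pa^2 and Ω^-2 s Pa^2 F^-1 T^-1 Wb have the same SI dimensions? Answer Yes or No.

No

Left side:
  T = Wb/m² (flux density = flux per area),
      = kg·s⁻²·A⁻¹.
  So T⁻¹ = kg⁻¹·s²·A.
  Ω = V/A (resistance = voltage per current),
      = kg·m²·s⁻³·A⁻².
  So Ω⁻¹ = kg⁻¹·m⁻²·s³·A².
  Pa = N/m² (pressure = force per area),
      = kg·m⁻¹·s⁻².
  So Pa² = kg²·m⁻²·s⁻⁴.
  Combining: T⁻¹·Ω⁻¹·Pa² = (kg⁻¹·s²·A) · (kg⁻¹·m⁻²·s³·A²) · (kg²·m⁻²·s⁻⁴) = m⁻⁴·s·A³.
Right side:
  Ω = kg·m²·s⁻³·A⁻².
  So Ω⁻² = kg⁻²·m⁻⁴·s⁶·A⁴.
  Pa = kg·m⁻¹·s⁻².
  So Pa² = kg²·m⁻²·s⁻⁴.
  F = kg⁻¹·m⁻²·s⁴·A².
  So F⁻¹ = kg·m²·s⁻⁴·A⁻².
  T = kg·s⁻²·A⁻¹.
  So T⁻¹ = kg⁻¹·s²·A.
  Wb = kg·m²·s⁻²·A⁻¹.
  Combining: Ω⁻²·s·Pa²·F⁻¹·T⁻¹·Wb = (kg⁻²·m⁻⁴·s⁶·A⁴) · s · (kg²·m⁻²·s⁻⁴) · (kg·m²·s⁻⁴·A⁻²) · (kg⁻¹·s²·A) · (kg·m²·s⁻²·A⁻¹) = kg·m⁻²·s⁻¹·A².
Left is m⁻⁴·s·A³; right is kg·m⁻²·s⁻¹·A² — different.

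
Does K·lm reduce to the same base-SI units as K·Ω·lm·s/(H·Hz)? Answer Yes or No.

Left side:
  lm = cd·sr = cd (luminous flux; sr is dimensionless).
  Combining: K·lm = K · cd = K·cd.
Right side:
  Ω = kg·m²·s⁻³·A⁻².
  lm = cd.
  H = kg·m²·s⁻²·A⁻².
  So H⁻¹ = kg⁻¹·m⁻²·s²·A².
  Hz = s⁻¹.
  So Hz⁻¹ = s.
  Combining: K·Ω·lm·H⁻¹·Hz⁻¹·s = K · (kg·m²·s⁻³·A⁻²) · cd · (kg⁻¹·m⁻²·s²·A²) · s · s = s·K·cd.
Left is K·cd; right is s·K·cd — different.

No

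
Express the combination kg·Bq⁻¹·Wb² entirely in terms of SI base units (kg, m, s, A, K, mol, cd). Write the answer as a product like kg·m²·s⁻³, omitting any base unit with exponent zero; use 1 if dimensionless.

kg³·m⁴·s⁻³·A⁻²

Bq = s⁻¹.
So Bq⁻¹ = s.
Wb = kg·m²·s⁻²·A⁻¹.
So Wb² = kg²·m⁴·s⁻⁴·A⁻².
Combining: kg·Bq⁻¹·Wb² = kg · s · (kg²·m⁴·s⁻⁴·A⁻²) = kg³·m⁴·s⁻³·A⁻².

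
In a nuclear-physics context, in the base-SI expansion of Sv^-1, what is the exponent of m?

-2

Sv = J/kg (equivalent dose = energy per mass),
    = m²·s⁻².
So Sv⁻¹ = m⁻²·s².
The exponent of m is -2.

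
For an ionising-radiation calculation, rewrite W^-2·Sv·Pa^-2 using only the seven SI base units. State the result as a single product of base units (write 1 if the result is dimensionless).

kg⁻⁴·s⁸

W = kg·m²·s⁻³.
So W⁻² = kg⁻²·m⁻⁴·s⁶.
Sv = m²·s⁻².
Pa = kg·m⁻¹·s⁻².
So Pa⁻² = kg⁻²·m²·s⁴.
Combining: W⁻²·Sv·Pa⁻² = (kg⁻²·m⁻⁴·s⁶) · (m²·s⁻²) · (kg⁻²·m²·s⁴) = kg⁻⁴·s⁸.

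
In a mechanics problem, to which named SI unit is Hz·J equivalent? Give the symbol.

W

Hz = 1/s = s⁻¹ (frequency is cycles per second).
J = N·m (work = force × distance),
    = kg·m²·s⁻².
Combining: Hz·J = s⁻¹ · (kg·m²·s⁻²) = kg·m²·s⁻³.
kg·m²·s⁻³ is the base-SI form of the watt.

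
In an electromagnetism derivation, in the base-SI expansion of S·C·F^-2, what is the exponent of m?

2

S = 1/Ω (conductance is reciprocal resistance),
    = kg⁻¹·m⁻²·s³·A².
C = A·s = s·A (charge = current × time).
F = C/V (capacitance = charge per voltage),
    = A·s/(kg·m²·s⁻³·A⁻¹) (substituting C and V),
    = kg⁻¹·m⁻²·s⁴·A².
So F⁻² = kg²·m⁴·s⁻⁸·A⁻⁴.
Combining: S·C·F⁻² = (kg⁻¹·m⁻²·s³·A²) · (s·A) · (kg²·m⁴·s⁻⁸·A⁻⁴) = kg·m²·s⁻⁴·A⁻¹.
The exponent of m is 2.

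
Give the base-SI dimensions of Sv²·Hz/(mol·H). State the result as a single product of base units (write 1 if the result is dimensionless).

H = kg·m²·s⁻²·A⁻².
So H⁻¹ = kg⁻¹·m⁻²·s²·A².
Sv = m²·s⁻².
So Sv² = m⁴·s⁻⁴.
Hz = s⁻¹.
Combining: mol⁻¹·H⁻¹·Sv²·Hz = mol⁻¹ · (kg⁻¹·m⁻²·s²·A²) · (m⁴·s⁻⁴) · s⁻¹ = kg⁻¹·m²·s⁻³·A²·mol⁻¹.

kg⁻¹·m²·s⁻³·A²·mol⁻¹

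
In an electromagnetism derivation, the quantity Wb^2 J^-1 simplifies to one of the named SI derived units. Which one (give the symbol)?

Wb = V·s (flux: a volt is a weber per second),
    = kg·m²·s⁻²·A⁻¹.
So Wb² = kg²·m⁴·s⁻⁴·A⁻².
J = N·m (work = force × distance),
    = kg·m²·s⁻².
So J⁻¹ = kg⁻¹·m⁻²·s².
Combining: Wb²·J⁻¹ = (kg²·m⁴·s⁻⁴·A⁻²) · (kg⁻¹·m⁻²·s²) = kg·m²·s⁻²·A⁻².
kg·m²·s⁻²·A⁻² is the base-SI form of the henry.

H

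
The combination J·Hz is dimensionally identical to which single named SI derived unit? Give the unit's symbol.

W

J = kg·m²·s⁻².
Hz = s⁻¹.
Combining: J·Hz = (kg·m²·s⁻²) · s⁻¹ = kg·m²·s⁻³.
kg·m²·s⁻³ is the base-SI form of the watt.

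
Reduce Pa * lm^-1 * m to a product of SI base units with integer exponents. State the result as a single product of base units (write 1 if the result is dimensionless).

kg·s⁻²·cd⁻¹

Pa = N/m² (pressure = force per area),
    = kg·m⁻¹·s⁻².
lm = cd·sr = cd (luminous flux; sr is dimensionless).
So lm⁻¹ = cd⁻¹.
Combining: Pa·lm⁻¹·m = (kg·m⁻¹·s⁻²) · cd⁻¹ · m = kg·s⁻²·cd⁻¹.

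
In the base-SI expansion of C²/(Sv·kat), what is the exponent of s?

5

Sv = m²·s⁻².
So Sv⁻¹ = m⁻²·s².
C = s·A.
So C² = s²·A².
kat = s⁻¹·mol.
So kat⁻¹ = s·mol⁻¹.
Combining: Sv⁻¹·C²·kat⁻¹ = (m⁻²·s²) · (s²·A²) · (s·mol⁻¹) = m⁻²·s⁵·A²·mol⁻¹.
The exponent of s is 5.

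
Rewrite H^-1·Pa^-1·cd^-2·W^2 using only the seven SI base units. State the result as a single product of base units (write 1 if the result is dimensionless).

m³·s⁻²·A²·cd⁻²

H = kg·m²·s⁻²·A⁻².
So H⁻¹ = kg⁻¹·m⁻²·s²·A².
Pa = kg·m⁻¹·s⁻².
So Pa⁻¹ = kg⁻¹·m·s².
W = kg·m²·s⁻³.
So W² = kg²·m⁴·s⁻⁶.
Combining: H⁻¹·Pa⁻¹·cd⁻²·W² = (kg⁻¹·m⁻²·s²·A²) · (kg⁻¹·m·s²) · cd⁻² · (kg²·m⁴·s⁻⁶) = m³·s⁻²·A²·cd⁻².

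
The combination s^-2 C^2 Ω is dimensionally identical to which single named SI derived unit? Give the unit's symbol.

C = A·s = s·A (charge = current × time).
So C² = s²·A².
Ω = V/A (resistance = voltage per current),
    = kg·m²·s⁻³·A⁻².
Combining: s⁻²·C²·Ω = s⁻² · (s²·A²) · (kg·m²·s⁻³·A⁻²) = kg·m²·s⁻³.
kg·m²·s⁻³ is the base-SI form of the watt.

W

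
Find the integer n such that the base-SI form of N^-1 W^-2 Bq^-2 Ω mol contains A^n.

-2

N = kg·m/s² = kg·m·s⁻² (force = mass × acceleration).
So N⁻¹ = kg⁻¹·m⁻¹·s².
W = J/s (power = energy per time),
    = kg·m²·s⁻³.
So W⁻² = kg⁻²·m⁻⁴·s⁶.
Bq = 1/s = s⁻¹ (activity is decays per second).
So Bq⁻² = s².
Ω = V/A (resistance = voltage per current),
    = kg·m²·s⁻³·A⁻².
Combining: N⁻¹·W⁻²·Bq⁻²·Ω·mol = (kg⁻¹·m⁻¹·s²) · (kg⁻²·m⁻⁴·s⁶) · s² · (kg·m²·s⁻³·A⁻²) · mol = kg⁻²·m⁻³·s⁷·A⁻²·mol.
The exponent of A is -2.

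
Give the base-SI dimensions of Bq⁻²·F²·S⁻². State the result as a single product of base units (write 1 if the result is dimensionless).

Bq = 1/s = s⁻¹ (activity is decays per second).
So Bq⁻² = s².
F = C/V (capacitance = charge per voltage),
    = A·s/(kg·m²·s⁻³·A⁻¹) (substituting C and V),
    = kg⁻¹·m⁻²·s⁴·A².
So F² = kg⁻²·m⁻⁴·s⁸·A⁴.
S = 1/Ω (conductance is reciprocal resistance),
    = kg⁻¹·m⁻²·s³·A².
So S⁻² = kg²·m⁴·s⁻⁶·A⁻⁴.
Combining: Bq⁻²·F²·S⁻² = s² · (kg⁻²·m⁻⁴·s⁸·A⁴) · (kg²·m⁴·s⁻⁶·A⁻⁴) = s⁴.

s⁴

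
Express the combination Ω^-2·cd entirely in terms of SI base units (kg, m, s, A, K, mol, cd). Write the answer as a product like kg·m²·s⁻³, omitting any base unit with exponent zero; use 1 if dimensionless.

Ω = V/A (resistance = voltage per current),
    = kg·m²·s⁻³·A⁻².
So Ω⁻² = kg⁻²·m⁻⁴·s⁶·A⁴.
Combining: Ω⁻²·cd = (kg⁻²·m⁻⁴·s⁶·A⁴) · cd = kg⁻²·m⁻⁴·s⁶·A⁴·cd.

kg⁻²·m⁻⁴·s⁶·A⁴·cd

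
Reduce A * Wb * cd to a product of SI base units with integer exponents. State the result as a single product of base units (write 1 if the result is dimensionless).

kg·m²·s⁻²·cd

Wb = kg·m²·s⁻²·A⁻¹.
Combining: A·Wb·cd = A · (kg·m²·s⁻²·A⁻¹) · cd = kg·m²·s⁻²·cd.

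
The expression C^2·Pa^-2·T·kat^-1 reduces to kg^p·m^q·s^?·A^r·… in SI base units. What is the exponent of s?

5

C = s·A.
So C² = s²·A².
Pa = kg·m⁻¹·s⁻².
So Pa⁻² = kg⁻²·m²·s⁴.
T = kg·s⁻²·A⁻¹.
kat = s⁻¹·mol.
So kat⁻¹ = s·mol⁻¹.
Combining: C²·Pa⁻²·T·kat⁻¹ = (s²·A²) · (kg⁻²·m²·s⁴) · (kg·s⁻²·A⁻¹) · (s·mol⁻¹) = kg⁻¹·m²·s⁵·A·mol⁻¹.
The exponent of s is 5.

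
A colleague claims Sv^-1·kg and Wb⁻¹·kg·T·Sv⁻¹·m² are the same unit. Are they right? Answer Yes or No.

Left side:
  Sv = J/kg (equivalent dose = energy per mass),
      = m²·s⁻².
  So Sv⁻¹ = m⁻²·s².
  Combining: Sv⁻¹·kg = (m⁻²·s²) · kg = kg·m⁻²·s².
Right side:
  Wb = V·s (flux: a volt is a weber per second),
      = kg·m²·s⁻²·A⁻¹.
  So Wb⁻¹ = kg⁻¹·m⁻²·s²·A.
  T = Wb/m² (flux density = flux per area),
      = kg·s⁻²·A⁻¹.
  Sv = J/kg (equivalent dose = energy per mass),
      = m²·s⁻².
  So Sv⁻¹ = m⁻²·s².
  Combining: Wb⁻¹·kg·T·Sv⁻¹·m² = (kg⁻¹·m⁻²·s²·A) · kg · (kg·s⁻²·A⁻¹) · (m⁻²·s²) · m² = kg·m⁻²·s².
Both reduce to kg·m⁻²·s².

Yes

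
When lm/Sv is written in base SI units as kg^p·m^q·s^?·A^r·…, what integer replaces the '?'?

Sv = m²·s⁻².
So Sv⁻¹ = m⁻²·s².
lm = cd.
Combining: Sv⁻¹·lm = (m⁻²·s²) · cd = m⁻²·s²·cd.
The exponent of s is 2.

2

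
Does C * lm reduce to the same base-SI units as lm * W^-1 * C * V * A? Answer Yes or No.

Yes

Left side:
  C = s·A.
  lm = cd.
  Combining: C·lm = (s·A) · cd = s·A·cd.
Right side:
  lm = cd·sr = cd (luminous flux; sr is dimensionless).
  W = J/s (power = energy per time),
      = kg·m²·s⁻³.
  So W⁻¹ = kg⁻¹·m⁻²·s³.
  C = A·s = s·A (charge = current × time).
  V = W/A (potential = power per current),
      = kg·m²·s⁻³·A⁻¹.
  Combining: lm·W⁻¹·C·V·A = cd · (kg⁻¹·m⁻²·s³) · (s·A) · (kg·m²·s⁻³·A⁻¹) · A = s·A·cd.
Both reduce to s·A·cd.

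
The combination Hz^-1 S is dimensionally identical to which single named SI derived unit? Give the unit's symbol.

F

Hz = s⁻¹.
So Hz⁻¹ = s.
S = kg⁻¹·m⁻²·s³·A².
Combining: Hz⁻¹·S = s · (kg⁻¹·m⁻²·s³·A²) = kg⁻¹·m⁻²·s⁴·A².
kg⁻¹·m⁻²·s⁴·A² is the base-SI form of the farad.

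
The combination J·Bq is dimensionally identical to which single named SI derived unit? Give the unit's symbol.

W

J = N·m (work = force × distance),
    = kg·m²·s⁻².
Bq = 1/s = s⁻¹ (activity is decays per second).
Combining: J·Bq = (kg·m²·s⁻²) · s⁻¹ = kg·m²·s⁻³.
kg·m²·s⁻³ is the base-SI form of the watt.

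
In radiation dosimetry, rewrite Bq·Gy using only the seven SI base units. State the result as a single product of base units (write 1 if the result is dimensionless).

m²·s⁻³

Bq = s⁻¹.
Gy = m²·s⁻².
Combining: Bq·Gy = s⁻¹ · (m²·s⁻²) = m²·s⁻³.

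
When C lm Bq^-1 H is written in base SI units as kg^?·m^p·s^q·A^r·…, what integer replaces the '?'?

C = A·s = s·A (charge = current × time).
lm = cd·sr = cd (luminous flux; sr is dimensionless).
Bq = 1/s = s⁻¹ (activity is decays per second).
So Bq⁻¹ = s.
H = Wb/A (inductance = flux per current),
    = kg·m²·s⁻²·A⁻².
Combining: C·lm·Bq⁻¹·H = (s·A) · cd · s · (kg·m²·s⁻²·A⁻²) = kg·m²·A⁻¹·cd.
The exponent of kg is 1.

1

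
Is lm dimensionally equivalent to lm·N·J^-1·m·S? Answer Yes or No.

No

Left side:
  lm = cd·sr = cd (luminous flux; sr is dimensionless).
Right side:
  lm = cd.
  N = kg·m·s⁻².
  J = kg·m²·s⁻².
  So J⁻¹ = kg⁻¹·m⁻²·s².
  S = kg⁻¹·m⁻²·s³·A².
  Combining: lm·N·J⁻¹·m·S = cd · (kg·m·s⁻²) · (kg⁻¹·m⁻²·s²) · m · (kg⁻¹·m⁻²·s³·A²) = kg⁻¹·m⁻²·s³·A²·cd.
Left is cd; right is kg⁻¹·m⁻²·s³·A²·cd — different.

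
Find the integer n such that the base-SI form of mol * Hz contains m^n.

Hz = 1/s = s⁻¹ (frequency is cycles per second).
Combining: mol·Hz = mol · s⁻¹ = s⁻¹·mol.
The exponent of m is 0.

0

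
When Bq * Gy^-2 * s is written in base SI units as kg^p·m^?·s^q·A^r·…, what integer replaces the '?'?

-4

Bq = s⁻¹.
Gy = m²·s⁻².
So Gy⁻² = m⁻⁴·s⁴.
Combining: Bq·Gy⁻²·s = s⁻¹ · (m⁻⁴·s⁴) · s = m⁻⁴·s⁴.
The exponent of m is -4.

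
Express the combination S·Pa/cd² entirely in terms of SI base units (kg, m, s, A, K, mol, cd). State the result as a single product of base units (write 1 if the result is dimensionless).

m⁻³·s·A²·cd⁻²

S = kg⁻¹·m⁻²·s³·A².
Pa = kg·m⁻¹·s⁻².
Combining: S·cd⁻²·Pa = (kg⁻¹·m⁻²·s³·A²) · cd⁻² · (kg·m⁻¹·s⁻²) = m⁻³·s·A²·cd⁻².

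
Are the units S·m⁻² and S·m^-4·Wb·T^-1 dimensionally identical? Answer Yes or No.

Yes

Left side:
  S = kg⁻¹·m⁻²·s³·A².
  Combining: S·m⁻² = (kg⁻¹·m⁻²·s³·A²) · m⁻² = kg⁻¹·m⁻⁴·s³·A².
Right side:
  S = 1/Ω (conductance is reciprocal resistance),
      = kg⁻¹·m⁻²·s³·A².
  Wb = V·s (flux: a volt is a weber per second),
      = kg·m²·s⁻²·A⁻¹.
  T = Wb/m² (flux density = flux per area),
      = kg·s⁻²·A⁻¹.
  So T⁻¹ = kg⁻¹·s²·A.
  Combining: S·m⁻⁴·Wb·T⁻¹ = (kg⁻¹·m⁻²·s³·A²) · m⁻⁴ · (kg·m²·s⁻²·A⁻¹) · (kg⁻¹·s²·A) = kg⁻¹·m⁻⁴·s³·A².
Both reduce to kg⁻¹·m⁻⁴·s³·A².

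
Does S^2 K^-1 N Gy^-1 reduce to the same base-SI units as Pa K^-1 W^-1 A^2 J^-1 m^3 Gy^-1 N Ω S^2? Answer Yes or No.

Left side:
  S = 1/Ω (conductance is reciprocal resistance),
      = kg⁻¹·m⁻²·s³·A².
  So S² = kg⁻²·m⁻⁴·s⁶·A⁴.
  N = kg·m/s² = kg·m·s⁻² (force = mass × acceleration).
  Gy = J/kg (absorbed dose = energy per mass),
      = m²·s⁻².
  So Gy⁻¹ = m⁻²·s².
  Combining: S²·K⁻¹·N·Gy⁻¹ = (kg⁻²·m⁻⁴·s⁶·A⁴) · K⁻¹ · (kg·m·s⁻²) · (m⁻²·s²) = kg⁻¹·m⁻⁵·s⁶·A⁴·K⁻¹.
Right side:
  Pa = N/m² (pressure = force per area),
      = kg·m⁻¹·s⁻².
  W = J/s (power = energy per time),
      = kg·m²·s⁻³.
  So W⁻¹ = kg⁻¹·m⁻²·s³.
  J = N·m (work = force × distance),
      = kg·m²·s⁻².
  So J⁻¹ = kg⁻¹·m⁻²·s².
  Gy = J/kg (absorbed dose = energy per mass),
      = m²·s⁻².
  So Gy⁻¹ = m⁻²·s².
  N = kg·m/s² = kg·m·s⁻² (force = mass × acceleration).
  Ω = V/A (resistance = voltage per current),
      = kg·m²·s⁻³·A⁻².
  S = 1/Ω (conductance is reciprocal resistance),
      = kg⁻¹·m⁻²·s³·A².
  So S² = kg⁻²·m⁻⁴·s⁶·A⁴.
  Combining: Pa·K⁻¹·W⁻¹·A²·J⁻¹·m³·Gy⁻¹·N·Ω·S² = (kg·m⁻¹·s⁻²) · K⁻¹ · (kg⁻¹·m⁻²·s³) · A² · (kg⁻¹·m⁻²·s²) · m³ · (m⁻²·s²) · (kg·m·s⁻²) · (kg·m²·s⁻³·A⁻²) · (kg⁻²·m⁻⁴·s⁶·A⁴) = kg⁻¹·m⁻⁵·s⁶·A⁴·K⁻¹.
Both reduce to kg⁻¹·m⁻⁵·s⁶·A⁴·K⁻¹.

Yes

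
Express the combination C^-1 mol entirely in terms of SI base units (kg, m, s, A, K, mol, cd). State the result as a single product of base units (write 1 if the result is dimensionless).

s⁻¹·A⁻¹·mol

C = A·s = s·A (charge = current × time).
So C⁻¹ = s⁻¹·A⁻¹.
Combining: C⁻¹·mol = (s⁻¹·A⁻¹) · mol = s⁻¹·A⁻¹·mol.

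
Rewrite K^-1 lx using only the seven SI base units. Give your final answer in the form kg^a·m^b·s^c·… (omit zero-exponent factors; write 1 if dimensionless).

lx = m⁻²·cd.
Combining: K⁻¹·lx = K⁻¹ · (m⁻²·cd) = m⁻²·K⁻¹·cd.

m⁻²·K⁻¹·cd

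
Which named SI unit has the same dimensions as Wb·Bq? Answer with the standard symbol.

Wb = V·s (flux: a volt is a weber per second),
    = kg·m²·s⁻²·A⁻¹.
Bq = 1/s = s⁻¹ (activity is decays per second).
Combining: Wb·Bq = (kg·m²·s⁻²·A⁻¹) · s⁻¹ = kg·m²·s⁻³·A⁻¹.
kg·m²·s⁻³·A⁻¹ is the base-SI form of the volt.

V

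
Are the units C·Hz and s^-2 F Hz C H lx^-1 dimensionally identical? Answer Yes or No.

No

Left side:
  C = A·s = s·A (charge = current × time).
  Hz = 1/s = s⁻¹ (frequency is cycles per second).
  Combining: C·Hz = (s·A) · s⁻¹ = A.
Right side:
  F = kg⁻¹·m⁻²·s⁴·A².
  Hz = s⁻¹.
  C = s·A.
  H = kg·m²·s⁻²·A⁻².
  lx = m⁻²·cd.
  So lx⁻¹ = m²·cd⁻¹.
  Combining: s⁻²·F·Hz·C·H·lx⁻¹ = s⁻² · (kg⁻¹·m⁻²·s⁴·A²) · s⁻¹ · (s·A) · (kg·m²·s⁻²·A⁻²) · (m²·cd⁻¹) = m²·A·cd⁻¹.
Left is A; right is m²·A·cd⁻¹ — different.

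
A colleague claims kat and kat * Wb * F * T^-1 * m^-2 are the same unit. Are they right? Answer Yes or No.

Left side:
  kat = mol/s = s⁻¹·mol (catalytic activity).
Right side:
  kat = mol/s = s⁻¹·mol (catalytic activity).
  Wb = V·s (flux: a volt is a weber per second),
      = kg·m²·s⁻²·A⁻¹.
  F = C/V (capacitance = charge per voltage),
      = A·s/(kg·m²·s⁻³·A⁻¹) (substituting C and V),
      = kg⁻¹·m⁻²·s⁴·A².
  T = Wb/m² (flux density = flux per area),
      = kg·s⁻²·A⁻¹.
  So T⁻¹ = kg⁻¹·s²·A.
  Combining: kat·Wb·F·T⁻¹·m⁻² = (s⁻¹·mol) · (kg·m²·s⁻²·A⁻¹) · (kg⁻¹·m⁻²·s⁴·A²) · (kg⁻¹·s²·A) · m⁻² = kg⁻¹·m⁻²·s³·A²·mol.
Left is s⁻¹·mol; right is kg⁻¹·m⁻²·s³·A²·mol — different.

No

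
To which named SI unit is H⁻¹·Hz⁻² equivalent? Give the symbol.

H = kg·m²·s⁻²·A⁻².
So H⁻¹ = kg⁻¹·m⁻²·s²·A².
Hz = s⁻¹.
So Hz⁻² = s².
Combining: H⁻¹·Hz⁻² = (kg⁻¹·m⁻²·s²·A²) · s² = kg⁻¹·m⁻²·s⁴·A².
kg⁻¹·m⁻²·s⁴·A² is the base-SI form of the farad.

F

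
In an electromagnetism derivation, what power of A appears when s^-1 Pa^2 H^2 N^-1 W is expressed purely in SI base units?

Pa = N/m² (pressure = force per area),
    = kg·m⁻¹·s⁻².
So Pa² = kg²·m⁻²·s⁻⁴.
H = Wb/A (inductance = flux per current),
    = kg·m²·s⁻²·A⁻².
So H² = kg²·m⁴·s⁻⁴·A⁻⁴.
N = kg·m/s² = kg·m·s⁻² (force = mass × acceleration).
So N⁻¹ = kg⁻¹·m⁻¹·s².
W = J/s (power = energy per time),
    = kg·m²·s⁻³.
Combining: s⁻¹·Pa²·H²·N⁻¹·W = s⁻¹ · (kg²·m⁻²·s⁻⁴) · (kg²·m⁴·s⁻⁴·A⁻⁴) · (kg⁻¹·m⁻¹·s²) · (kg·m²·s⁻³) = kg⁴·m³·s⁻¹⁰·A⁻⁴.
The exponent of A is -4.

-4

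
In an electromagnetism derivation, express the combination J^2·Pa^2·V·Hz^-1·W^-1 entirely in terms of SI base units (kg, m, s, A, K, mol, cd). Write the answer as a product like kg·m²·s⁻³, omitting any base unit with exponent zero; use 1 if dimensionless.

kg⁴·m²·s⁻⁷·A⁻¹

J = kg·m²·s⁻².
So J² = kg²·m⁴·s⁻⁴.
Pa = kg·m⁻¹·s⁻².
So Pa² = kg²·m⁻²·s⁻⁴.
V = kg·m²·s⁻³·A⁻¹.
Hz = s⁻¹.
So Hz⁻¹ = s.
W = kg·m²·s⁻³.
So W⁻¹ = kg⁻¹·m⁻²·s³.
Combining: J²·Pa²·V·Hz⁻¹·W⁻¹ = (kg²·m⁴·s⁻⁴) · (kg²·m⁻²·s⁻⁴) · (kg·m²·s⁻³·A⁻¹) · s · (kg⁻¹·m⁻²·s³) = kg⁴·m²·s⁻⁷·A⁻¹.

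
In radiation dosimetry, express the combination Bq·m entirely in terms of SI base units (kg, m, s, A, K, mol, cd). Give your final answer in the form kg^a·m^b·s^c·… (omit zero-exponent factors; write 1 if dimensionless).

m·s⁻¹

Bq = s⁻¹.
Combining: Bq·m = s⁻¹ · m = m·s⁻¹.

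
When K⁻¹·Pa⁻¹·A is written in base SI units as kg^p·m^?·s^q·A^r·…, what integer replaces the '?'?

Pa = N/m² (pressure = force per area),
    = kg·m⁻¹·s⁻².
So Pa⁻¹ = kg⁻¹·m·s².
Combining: K⁻¹·Pa⁻¹·A = K⁻¹ · (kg⁻¹·m·s²) · A = kg⁻¹·m·s²·A·K⁻¹.
The exponent of m is 1.

1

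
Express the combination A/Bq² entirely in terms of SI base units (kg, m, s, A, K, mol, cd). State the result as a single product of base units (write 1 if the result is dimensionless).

Bq = s⁻¹.
So Bq⁻² = s².
Combining: Bq⁻²·A = s² · A = s²·A.

s²·A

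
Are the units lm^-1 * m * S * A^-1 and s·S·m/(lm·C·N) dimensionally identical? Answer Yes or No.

No

Left side:
  lm = cd.
  So lm⁻¹ = cd⁻¹.
  S = kg⁻¹·m⁻²·s³·A².
  Combining: lm⁻¹·m·S·A⁻¹ = cd⁻¹ · m · (kg⁻¹·m⁻²·s³·A²) · A⁻¹ = kg⁻¹·m⁻¹·s³·A·cd⁻¹.
Right side:
  lm = cd.
  So lm⁻¹ = cd⁻¹.
  S = kg⁻¹·m⁻²·s³·A².
  C = s·A.
  So C⁻¹ = s⁻¹·A⁻¹.
  N = kg·m·s⁻².
  So N⁻¹ = kg⁻¹·m⁻¹·s².
  Combining: lm⁻¹·s·S·C⁻¹·N⁻¹·m = cd⁻¹ · s · (kg⁻¹·m⁻²·s³·A²) · (s⁻¹·A⁻¹) · (kg⁻¹·m⁻¹·s²) · m = kg⁻²·m⁻²·s⁵·A·cd⁻¹.
Left is kg⁻¹·m⁻¹·s³·A·cd⁻¹; right is kg⁻²·m⁻²·s⁵·A·cd⁻¹ — different.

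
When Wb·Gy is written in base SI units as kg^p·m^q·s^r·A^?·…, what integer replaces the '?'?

-1

Wb = kg·m²·s⁻²·A⁻¹.
Gy = m²·s⁻².
Combining: Wb·Gy = (kg·m²·s⁻²·A⁻¹) · (m²·s⁻²) = kg·m⁴·s⁻⁴·A⁻¹.
The exponent of A is -1.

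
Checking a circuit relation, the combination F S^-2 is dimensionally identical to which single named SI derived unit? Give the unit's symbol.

F = C/V (capacitance = charge per voltage),
    = A·s/(kg·m²·s⁻³·A⁻¹) (substituting C and V),
    = kg⁻¹·m⁻²·s⁴·A².
S = 1/Ω (conductance is reciprocal resistance),
    = kg⁻¹·m⁻²·s³·A².
So S⁻² = kg²·m⁴·s⁻⁶·A⁻⁴.
Combining: F·S⁻² = (kg⁻¹·m⁻²·s⁴·A²) · (kg²·m⁴·s⁻⁶·A⁻⁴) = kg·m²·s⁻²·A⁻².
kg·m²·s⁻²·A⁻² is the base-SI form of the henry.

H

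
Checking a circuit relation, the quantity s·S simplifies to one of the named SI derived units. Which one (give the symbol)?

F

S = 1/Ω (conductance is reciprocal resistance),
    = kg⁻¹·m⁻²·s³·A².
Combining: s·S = s · (kg⁻¹·m⁻²·s³·A²) = kg⁻¹·m⁻²·s⁴·A².
kg⁻¹·m⁻²·s⁴·A² is the base-SI form of the farad.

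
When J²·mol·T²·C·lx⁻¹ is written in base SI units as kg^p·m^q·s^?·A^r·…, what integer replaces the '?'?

J = kg·m²·s⁻².
So J² = kg²·m⁴·s⁻⁴.
T = kg·s⁻²·A⁻¹.
So T² = kg²·s⁻⁴·A⁻².
C = s·A.
lx = m⁻²·cd.
So lx⁻¹ = m²·cd⁻¹.
Combining: J²·mol·T²·C·lx⁻¹ = (kg²·m⁴·s⁻⁴) · mol · (kg²·s⁻⁴·A⁻²) · (s·A) · (m²·cd⁻¹) = kg⁴·m⁶·s⁻⁷·A⁻¹·mol·cd⁻¹.
The exponent of s is -7.

-7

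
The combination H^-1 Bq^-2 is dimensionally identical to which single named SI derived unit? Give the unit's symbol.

H = Wb/A (inductance = flux per current),
    = kg·m²·s⁻²·A⁻².
So H⁻¹ = kg⁻¹·m⁻²·s²·A².
Bq = 1/s = s⁻¹ (activity is decays per second).
So Bq⁻² = s².
Combining: H⁻¹·Bq⁻² = (kg⁻¹·m⁻²·s²·A²) · s² = kg⁻¹·m⁻²·s⁴·A².
kg⁻¹·m⁻²·s⁴·A² is the base-SI form of the farad.

F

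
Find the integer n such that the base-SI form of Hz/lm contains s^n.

Hz = 1/s = s⁻¹ (frequency is cycles per second).
lm = cd·sr = cd (luminous flux; sr is dimensionless).
So lm⁻¹ = cd⁻¹.
Combining: Hz·lm⁻¹ = s⁻¹ · cd⁻¹ = s⁻¹·cd⁻¹.
The exponent of s is -1.

-1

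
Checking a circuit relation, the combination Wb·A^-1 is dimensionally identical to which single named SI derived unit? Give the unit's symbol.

Wb = kg·m²·s⁻²·A⁻¹.
Combining: Wb·A⁻¹ = (kg·m²·s⁻²·A⁻¹) · A⁻¹ = kg·m²·s⁻²·A⁻².
kg·m²·s⁻²·A⁻² is the base-SI form of the henry.

H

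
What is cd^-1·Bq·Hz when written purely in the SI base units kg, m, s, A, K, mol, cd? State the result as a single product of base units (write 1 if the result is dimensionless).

Bq = 1/s = s⁻¹ (activity is decays per second).
Hz = 1/s = s⁻¹ (frequency is cycles per second).
Combining: cd⁻¹·Bq·Hz = cd⁻¹ · s⁻¹ · s⁻¹ = s⁻²·cd⁻¹.

s⁻²·cd⁻¹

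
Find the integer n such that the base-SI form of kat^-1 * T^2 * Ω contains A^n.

kat = mol/s = s⁻¹·mol (catalytic activity).
So kat⁻¹ = s·mol⁻¹.
T = Wb/m² (flux density = flux per area),
    = kg·s⁻²·A⁻¹.
So T² = kg²·s⁻⁴·A⁻².
Ω = V/A (resistance = voltage per current),
    = kg·m²·s⁻³·A⁻².
Combining: kat⁻¹·T²·Ω = (s·mol⁻¹) · (kg²·s⁻⁴·A⁻²) · (kg·m²·s⁻³·A⁻²) = kg³·m²·s⁻⁶·A⁻⁴·mol⁻¹.
The exponent of A is -4.

-4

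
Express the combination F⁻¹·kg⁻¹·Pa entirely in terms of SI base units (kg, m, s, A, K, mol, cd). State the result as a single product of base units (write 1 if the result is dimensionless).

F = kg⁻¹·m⁻²·s⁴·A².
So F⁻¹ = kg·m²·s⁻⁴·A⁻².
Pa = kg·m⁻¹·s⁻².
Combining: F⁻¹·kg⁻¹·Pa = (kg·m²·s⁻⁴·A⁻²) · kg⁻¹ · (kg·m⁻¹·s⁻²) = kg·m·s⁻⁶·A⁻².

kg·m·s⁻⁶·A⁻²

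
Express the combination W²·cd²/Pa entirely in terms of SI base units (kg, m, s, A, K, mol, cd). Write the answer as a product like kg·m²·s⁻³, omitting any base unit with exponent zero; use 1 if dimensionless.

kg·m⁵·s⁻⁴·cd²

Pa = kg·m⁻¹·s⁻².
So Pa⁻¹ = kg⁻¹·m·s².
W = kg·m²·s⁻³.
So W² = kg²·m⁴·s⁻⁶.
Combining: Pa⁻¹·W²·cd² = (kg⁻¹·m·s²) · (kg²·m⁴·s⁻⁶) · cd² = kg·m⁵·s⁻⁴·cd².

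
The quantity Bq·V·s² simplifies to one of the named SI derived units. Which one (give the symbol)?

Bq = s⁻¹.
V = kg·m²·s⁻³·A⁻¹.
Combining: Bq·V·s² = s⁻¹ · (kg·m²·s⁻³·A⁻¹) · s² = kg·m²·s⁻²·A⁻¹.
kg·m²·s⁻²·A⁻¹ is the base-SI form of the weber.

Wb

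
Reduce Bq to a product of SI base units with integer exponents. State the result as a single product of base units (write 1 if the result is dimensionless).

Bq = 1/s = s⁻¹ (activity is decays per second).

s⁻¹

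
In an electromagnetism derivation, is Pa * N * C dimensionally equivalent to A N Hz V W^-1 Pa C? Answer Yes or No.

Left side:
  Pa = N/m² (pressure = force per area),
      = kg·m⁻¹·s⁻².
  N = kg·m/s² = kg·m·s⁻² (force = mass × acceleration).
  C = A·s = s·A (charge = current × time).
  Combining: Pa·N·C = (kg·m⁻¹·s⁻²) · (kg·m·s⁻²) · (s·A) = kg²·s⁻³·A.
Right side:
  N = kg·m/s² = kg·m·s⁻² (force = mass × acceleration).
  Hz = 1/s = s⁻¹ (frequency is cycles per second).
  V = W/A (potential = power per current),
      = kg·m²·s⁻³·A⁻¹.
  W = J/s (power = energy per time),
      = kg·m²·s⁻³.
  So W⁻¹ = kg⁻¹·m⁻²·s³.
  Pa = N/m² (pressure = force per area),
      = kg·m⁻¹·s⁻².
  C = A·s = s·A (charge = current × time).
  Combining: A·N·Hz·V·W⁻¹·Pa·C = A · (kg·m·s⁻²) · s⁻¹ · (kg·m²·s⁻³·A⁻¹) · (kg⁻¹·m⁻²·s³) · (kg·m⁻¹·s⁻²) · (s·A) = kg²·s⁻⁴·A.
Left is kg²·s⁻³·A; right is kg²·s⁻⁴·A — different.

No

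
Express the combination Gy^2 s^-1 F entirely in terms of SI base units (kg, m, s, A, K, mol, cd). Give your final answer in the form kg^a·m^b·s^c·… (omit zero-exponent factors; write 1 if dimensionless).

Gy = J/kg (absorbed dose = energy per mass),
    = m²·s⁻².
So Gy² = m⁴·s⁻⁴.
F = C/V (capacitance = charge per voltage),
    = A·s/(kg·m²·s⁻³·A⁻¹) (substituting C and V),
    = kg⁻¹·m⁻²·s⁴·A².
Combining: Gy²·s⁻¹·F = (m⁴·s⁻⁴) · s⁻¹ · (kg⁻¹·m⁻²·s⁴·A²) = kg⁻¹·m²·s⁻¹·A².

kg⁻¹·m²·s⁻¹·A²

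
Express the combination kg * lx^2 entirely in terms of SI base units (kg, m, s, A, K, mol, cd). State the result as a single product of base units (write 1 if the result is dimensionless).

kg·m⁻⁴·cd²

lx = lm/m² (illuminance = luminous flux per area),
    = m⁻²·cd.
So lx² = m⁻⁴·cd².
Combining: kg·lx² = kg · (m⁻⁴·cd²) = kg·m⁻⁴·cd².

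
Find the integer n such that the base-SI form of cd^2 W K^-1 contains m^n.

2

W = kg·m²·s⁻³.
Combining: cd²·W·K⁻¹ = cd² · (kg·m²·s⁻³) · K⁻¹ = kg·m²·s⁻³·K⁻¹·cd².
The exponent of m is 2.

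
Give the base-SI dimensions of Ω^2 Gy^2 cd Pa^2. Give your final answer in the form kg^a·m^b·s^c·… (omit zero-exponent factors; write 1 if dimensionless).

kg⁴·m⁶·s⁻¹⁴·A⁻⁴·cd

Ω = kg·m²·s⁻³·A⁻².
So Ω² = kg²·m⁴·s⁻⁶·A⁻⁴.
Gy = m²·s⁻².
So Gy² = m⁴·s⁻⁴.
Pa = kg·m⁻¹·s⁻².
So Pa² = kg²·m⁻²·s⁻⁴.
Combining: Ω²·Gy²·cd·Pa² = (kg²·m⁴·s⁻⁶·A⁻⁴) · (m⁴·s⁻⁴) · cd · (kg²·m⁻²·s⁻⁴) = kg⁴·m⁶·s⁻¹⁴·A⁻⁴·cd.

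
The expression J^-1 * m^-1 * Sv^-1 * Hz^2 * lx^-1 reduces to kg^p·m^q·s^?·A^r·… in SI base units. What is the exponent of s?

J = N·m (work = force × distance),
    = kg·m²·s⁻².
So J⁻¹ = kg⁻¹·m⁻²·s².
Sv = J/kg (equivalent dose = energy per mass),
    = m²·s⁻².
So Sv⁻¹ = m⁻²·s².
Hz = 1/s = s⁻¹ (frequency is cycles per second).
So Hz² = s⁻².
lx = lm/m² (illuminance = luminous flux per area),
    = m⁻²·cd.
So lx⁻¹ = m²·cd⁻¹.
Combining: J⁻¹·m⁻¹·Sv⁻¹·Hz²·lx⁻¹ = (kg⁻¹·m⁻²·s²) · m⁻¹ · (m⁻²·s²) · s⁻² · (m²·cd⁻¹) = kg⁻¹·m⁻³·s²·cd⁻¹.
The exponent of s is 2.

2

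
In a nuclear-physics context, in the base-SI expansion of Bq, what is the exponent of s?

Bq = 1/s = s⁻¹ (activity is decays per second).
The exponent of s is -1.

-1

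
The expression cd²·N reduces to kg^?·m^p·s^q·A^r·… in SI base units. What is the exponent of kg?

1

N = kg·m/s² = kg·m·s⁻² (force = mass × acceleration).
Combining: cd²·N = cd² · (kg·m·s⁻²) = kg·m·s⁻²·cd².
The exponent of kg is 1.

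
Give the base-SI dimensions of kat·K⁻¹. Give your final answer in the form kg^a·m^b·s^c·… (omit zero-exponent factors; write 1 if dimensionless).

s⁻¹·K⁻¹·mol

kat = mol/s = s⁻¹·mol (catalytic activity).
Combining: kat·K⁻¹ = (s⁻¹·mol) · K⁻¹ = s⁻¹·K⁻¹·mol.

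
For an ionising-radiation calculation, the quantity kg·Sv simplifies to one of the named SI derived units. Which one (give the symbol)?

Sv = m²·s⁻².
Combining: kg·Sv = kg · (m²·s⁻²) = kg·m²·s⁻².
kg·m²·s⁻² is the base-SI form of the joule.

J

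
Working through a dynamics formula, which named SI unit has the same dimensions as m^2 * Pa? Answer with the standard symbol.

Pa = N/m² (pressure = force per area),
    = kg·m⁻¹·s⁻².
Combining: m²·Pa = m² · (kg·m⁻¹·s⁻²) = kg·m·s⁻².
kg·m·s⁻² is the base-SI form of the newton.

N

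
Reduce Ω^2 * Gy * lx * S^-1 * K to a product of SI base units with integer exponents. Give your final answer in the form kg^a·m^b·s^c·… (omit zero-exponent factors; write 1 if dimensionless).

Ω = V/A (resistance = voltage per current),
    = kg·m²·s⁻³·A⁻².
So Ω² = kg²·m⁴·s⁻⁶·A⁻⁴.
Gy = J/kg (absorbed dose = energy per mass),
    = m²·s⁻².
lx = lm/m² (illuminance = luminous flux per area),
    = m⁻²·cd.
S = 1/Ω (conductance is reciprocal resistance),
    = kg⁻¹·m⁻²·s³·A².
So S⁻¹ = kg·m²·s⁻³·A⁻².
Combining: Ω²·Gy·lx·S⁻¹·K = (kg²·m⁴·s⁻⁶·A⁻⁴) · (m²·s⁻²) · (m⁻²·cd) · (kg·m²·s⁻³·A⁻²) · K = kg³·m⁶·s⁻¹¹·A⁻⁶·K·cd.

kg³·m⁶·s⁻¹¹·A⁻⁶·K·cd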